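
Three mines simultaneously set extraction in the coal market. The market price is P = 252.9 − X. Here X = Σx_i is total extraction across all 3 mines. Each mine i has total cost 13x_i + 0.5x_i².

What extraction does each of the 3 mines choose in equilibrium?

47.98

A representative mine's profit is π_i = x_i(252.9 − X) − 13x_i − 0.5x_i², with X = x_i + Σ_{j≠i} x_j.
First-order condition: 239.9 − 3x_i − Σ_{j≠i} x_j = 0.
In a symmetric equilibrium every mine chooses the same x, so Σ_{j≠i} x_j = 2x. The condition becomes 239.9 − 5x = 0, giving x = 239.9/5 = 47.98.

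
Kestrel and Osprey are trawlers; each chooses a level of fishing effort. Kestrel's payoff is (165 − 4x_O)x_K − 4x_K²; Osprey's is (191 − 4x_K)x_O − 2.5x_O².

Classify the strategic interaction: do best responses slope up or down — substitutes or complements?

strategic substitutes

Expanding Kestrel's payoff: 165x_K − 4x_Ox_K − 4x_K².
∂π/∂x_K = 165 − 4x_O − 8x_K = 0, so x_K = 20.625 − 0.5x_O.
The best-response slope dx_K/dx_O = −0.5 < 0: the reaction function is downward-sloping, so the choices are strategic substitutes.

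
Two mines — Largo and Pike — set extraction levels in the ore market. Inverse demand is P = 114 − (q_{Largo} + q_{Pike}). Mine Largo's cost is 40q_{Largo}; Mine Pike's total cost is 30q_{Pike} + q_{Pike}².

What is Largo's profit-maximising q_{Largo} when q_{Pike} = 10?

Mine Largo's profit: π = q_{Largo}(114 − (q_{Largo} + q_{Pike})) − 40q_{Largo}.
∂π/∂q_{Largo} = 74 − 2q_{Largo} − q_{Pike} = 0, so q_{Largo} = 37 − 0.5q_{Pike}.
At q_{Pike} = 10: q_{Largo} = 37 − 0.5·10 = 32.

32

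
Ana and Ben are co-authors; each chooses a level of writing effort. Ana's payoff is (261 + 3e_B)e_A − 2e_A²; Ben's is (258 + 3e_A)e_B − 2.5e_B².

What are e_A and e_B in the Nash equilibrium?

189, 165

Expanding Ana's payoff: 261e_A + 3e_Be_A − 2e_A².
∂π/∂e_A = 261 + 3e_B − 4e_A = 0, so e_A = 65.25 + 0.75e_B.
Likewise for Ben: e_B = 51.6 + 0.6e_A.
Substituting the second reaction function into the first: e_A = 65.25 + 0.75(51.6 + 0.6e_A), which gives 0.55e_A = 103.95 ⇒ e_A = 189.
Then e_B = 51.6 + 0.6·189 = 165.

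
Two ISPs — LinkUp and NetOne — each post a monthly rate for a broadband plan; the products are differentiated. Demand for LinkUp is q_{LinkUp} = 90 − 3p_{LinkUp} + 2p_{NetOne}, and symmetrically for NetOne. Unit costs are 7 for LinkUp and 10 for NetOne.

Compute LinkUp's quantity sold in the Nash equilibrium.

63.9375

LinkUp's profit: π = (p_{LinkUp} − 7)(90 − 3p_{LinkUp} + 2p_{NetOne}).
∂π/∂p_{LinkUp} = 111 − 6p_{LinkUp} + 2p_{NetOne} = 0 ⇒ p_{LinkUp} = 18.5 + (1/3)p_{NetOne}.
Similarly p_{NetOne} = 20 + (1/3)p_{LinkUp}.
Plugging p_{NetOne} into LinkUp's best response: p_{LinkUp} = 18.5 + (1/3)(20 + (1/3)p_{LinkUp}) ⇒ (8/9)p_{LinkUp} = 151/6, so p_{LinkUp} = 28.3125.
Then p_{NetOne} = 20 + (1/3)·28.3125 = 29.4375.
q_{LinkUp} = 90 − 3·28.3125 + 2·29.4375 = 63.9375.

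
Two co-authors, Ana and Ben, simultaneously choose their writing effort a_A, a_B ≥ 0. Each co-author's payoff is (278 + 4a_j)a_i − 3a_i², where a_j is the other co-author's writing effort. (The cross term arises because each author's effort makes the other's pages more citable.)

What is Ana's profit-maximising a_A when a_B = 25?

Ana's payoff is (278 + 4a_B)a_A − 3a_A².
∂π/∂a_A = 278 + 4a_B − 6a_A = 0, so a_A = 139/3 + (2/3)a_B.
At a_B = 25: a_A = 139/3 + (2/3)·25 = 63.

63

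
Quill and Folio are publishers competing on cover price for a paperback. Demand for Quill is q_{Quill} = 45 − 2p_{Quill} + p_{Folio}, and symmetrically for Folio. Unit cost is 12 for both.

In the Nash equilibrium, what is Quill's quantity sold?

Quill's profit: π = (p_{Quill} − 12)(45 − 2p_{Quill} + p_{Folio}).
∂π/∂p_{Quill} = 69 − 4p_{Quill} + p_{Folio} = 0 ⇒ p_{Quill} = 17.25 + 0.25p_{Folio}.
The game is symmetric, so in equilibrium p_{Folio} = p_{Quill}: the reaction function gives 0.75p_{Quill} = 17.25, hence p_{Quill} = 23.
q_{Quill} = 45 − 2·23 + 23 = 22.

22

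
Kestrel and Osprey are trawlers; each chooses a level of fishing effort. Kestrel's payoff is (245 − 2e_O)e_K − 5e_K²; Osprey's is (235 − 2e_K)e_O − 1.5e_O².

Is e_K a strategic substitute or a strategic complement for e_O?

Expanding Kestrel's payoff: 245e_K − 2e_Oe_K − 5e_K².
∂π/∂e_K = 245 − 2e_O − 10e_K = 0, so e_K = 24.5 − 0.2e_O.
The best-response slope de_K/de_O = −0.2 < 0: the reaction function is downward-sloping, so the choices are strategic substitutes.

strategic substitutes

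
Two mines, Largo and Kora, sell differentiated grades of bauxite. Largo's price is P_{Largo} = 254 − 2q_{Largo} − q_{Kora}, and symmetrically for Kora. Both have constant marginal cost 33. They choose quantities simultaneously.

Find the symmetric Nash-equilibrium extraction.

Mine Largo's profit: π = q_{Largo}(254 − 2q_{Largo} − q_{Kora}) − 33q_{Largo}.
∂π/∂q_{Largo} = 221 − 4q_{Largo} − q_{Kora} = 0 ⇒ q_{Largo} = 55.25 − 0.25q_{Kora}.
By symmetry q_{Kora} = q_{Largo}; substituting into the reaction function, 1.25q_{Largo} = 55.25 and q_{Largo} = 44.2.

44.2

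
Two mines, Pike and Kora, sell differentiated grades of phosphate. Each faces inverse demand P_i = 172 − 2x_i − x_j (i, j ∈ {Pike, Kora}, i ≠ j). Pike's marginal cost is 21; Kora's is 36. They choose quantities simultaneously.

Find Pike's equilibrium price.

83.4

Mine Pike's profit: π = x_{Pike}(172 − 2x_{Pike} − x_{Kora}) − 21x_{Pike}.
∂π/∂x_{Pike} = 151 − 4x_{Pike} − x_{Kora} = 0 ⇒ x_{Pike} = 37.75 − 0.25x_{Kora}.
Similarly x_{Kora} = 34 − 0.25x_{Pike}.
Plugging x_{Kora} into Pike's best response: x_{Pike} = 37.75 − 0.25(34 − 0.25x_{Pike}) ⇒ 0.9375x_{Pike} = 29.25, so x_{Pike} = 31.2.
Then x_{Kora} = 34 − 0.25·31.2 = 26.2.
P_{Pike} = 172 − 2·31.2 − 26.2 = 83.4.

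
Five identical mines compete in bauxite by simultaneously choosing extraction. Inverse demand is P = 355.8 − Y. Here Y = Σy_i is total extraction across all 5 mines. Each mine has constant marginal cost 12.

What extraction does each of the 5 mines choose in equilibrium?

A representative mine's profit is π_i = y_i(355.8 − Y) − 12y_i, with Y = y_i + Σ_{j≠i} y_j.
First-order condition: 343.8 − 2y_i − Σ_{j≠i} y_j = 0.
In a symmetric equilibrium every mine chooses the same y, so Σ_{j≠i} y_j = 4y. The condition becomes 343.8 − 6y = 0, giving y = 343.8/6 = 57.3.

57.3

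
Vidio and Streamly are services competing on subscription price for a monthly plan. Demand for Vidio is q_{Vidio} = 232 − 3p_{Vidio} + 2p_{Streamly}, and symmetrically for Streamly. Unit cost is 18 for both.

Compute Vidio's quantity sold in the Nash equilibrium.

Vidio's profit: π = (p_{Vidio} − 18)(232 − 3p_{Vidio} + 2p_{Streamly}).
∂π/∂p_{Vidio} = 286 − 6p_{Vidio} + 2p_{Streamly} = 0 ⇒ p_{Vidio} = 143/3 + (1/3)p_{Streamly}.
By symmetry p_{Streamly} = p_{Vidio}; substituting into the reaction function, (2/3)p_{Vidio} = 143/3 and p_{Vidio} = 71.5.
q_{Vidio} = 232 − 3·71.5 + 2·71.5 = 160.5.

160.5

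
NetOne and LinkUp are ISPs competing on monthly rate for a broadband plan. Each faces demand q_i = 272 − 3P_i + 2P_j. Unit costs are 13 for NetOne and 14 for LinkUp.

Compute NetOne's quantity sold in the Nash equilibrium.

194.8125

NetOne's profit: π = (P_{NetOne} − 13)(272 − 3P_{NetOne} + 2P_{LinkUp}).
∂π/∂P_{NetOne} = 311 − 6P_{NetOne} + 2P_{LinkUp} = 0 ⇒ P_{NetOne} = 311/6 + (1/3)P_{LinkUp}.
Similarly P_{LinkUp} = 157/3 + (1/3)P_{NetOne}.
Plugging P_{LinkUp} into NetOne's best response: P_{NetOne} = 311/6 + (1/3)(157/3 + (1/3)P_{NetOne}) ⇒ (8/9)P_{NetOne} = 1247/18, so P_{NetOne} = 77.9375.
Then P_{LinkUp} = 157/3 + (1/3)·77.9375 = 78.3125.
q_{NetOne} = 272 − 3·77.9375 + 2·78.3125 = 194.8125.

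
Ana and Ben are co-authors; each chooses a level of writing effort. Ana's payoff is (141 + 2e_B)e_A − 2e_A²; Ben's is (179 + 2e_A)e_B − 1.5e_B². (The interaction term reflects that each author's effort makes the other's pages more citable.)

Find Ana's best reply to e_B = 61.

65.75

Expanding Ana's payoff: 141e_A + 2e_Be_A − 2e_A².
∂π/∂e_A = 141 + 2e_B − 4e_A = 0, so e_A = 35.25 + 0.5e_B.
At e_B = 61: e_A = 35.25 + 0.5·61 = 65.75.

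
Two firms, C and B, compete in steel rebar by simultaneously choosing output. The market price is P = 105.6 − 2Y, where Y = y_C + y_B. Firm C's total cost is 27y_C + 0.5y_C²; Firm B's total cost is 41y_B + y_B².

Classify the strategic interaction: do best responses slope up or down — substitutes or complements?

strategic substitutes

Firm C's profit: π = y_C(105.6 − 2(y_C + y_B)) − 27y_C − 0.5y_C².
∂π/∂y_C = 78.6 − 5y_C − 2y_B = 0, so y_C = 15.72 − 0.4y_B.
The best-response slope dy_C/dy_B = −0.4 < 0: the reaction function is downward-sloping, so the choices are strategic substitutes.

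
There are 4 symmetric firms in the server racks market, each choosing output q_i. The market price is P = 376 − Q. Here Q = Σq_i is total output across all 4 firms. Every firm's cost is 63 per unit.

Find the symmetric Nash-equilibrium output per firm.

62.6

A representative firm's profit is π_i = q_i(376 − Q) − 63q_i, with Q = q_i + Σ_{j≠i} q_j.
First-order condition: 313 − 2q_i − Σ_{j≠i} q_j = 0.
In a symmetric equilibrium every firm chooses the same q, so Σ_{j≠i} q_j = 3q. The condition becomes 313 − 5q = 0, giving q = 313/5 = 62.6.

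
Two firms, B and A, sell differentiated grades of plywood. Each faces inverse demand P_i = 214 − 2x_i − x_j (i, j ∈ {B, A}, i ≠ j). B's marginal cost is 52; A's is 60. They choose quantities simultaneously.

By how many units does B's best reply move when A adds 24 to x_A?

-6

Firm B's profit: π = x_B(214 − 2x_B − x_A) − 52x_B.
∂π/∂x_B = 162 − 4x_B − x_A = 0 ⇒ x_B = 40.5 − 0.25x_A.
The reaction-function slope is −0.25, so a 24-unit rise in x_A moves x_B by −0.25 × 24 = −6. B's best response falls — the actions are strategic substitutes.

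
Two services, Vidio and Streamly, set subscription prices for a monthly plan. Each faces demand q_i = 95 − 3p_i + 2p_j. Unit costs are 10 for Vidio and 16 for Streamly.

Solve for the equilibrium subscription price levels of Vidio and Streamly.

32.375, 34.625

Vidio's profit: π = (p_{Vidio} − 10)(95 − 3p_{Vidio} + 2p_{Streamly}).
∂π/∂p_{Vidio} = 125 − 6p_{Vidio} + 2p_{Streamly} = 0 ⇒ p_{Vidio} = 125/6 + (1/3)p_{Streamly}.
Similarly p_{Streamly} = 143/6 + (1/3)p_{Vidio}.
Substituting the second reaction function into the first: p_{Vidio} = 125/6 + (1/3)(143/6 + (1/3)p_{Vidio}), which gives (8/9)p_{Vidio} = 259/9 ⇒ p_{Vidio} = 32.375.
Then p_{Streamly} = 143/6 + (1/3)·32.375 = 34.625.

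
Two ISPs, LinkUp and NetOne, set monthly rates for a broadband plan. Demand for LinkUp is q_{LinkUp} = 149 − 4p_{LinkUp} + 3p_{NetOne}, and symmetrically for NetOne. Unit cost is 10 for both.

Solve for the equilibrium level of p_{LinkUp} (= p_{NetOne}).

LinkUp's profit: π = (p_{LinkUp} − 10)(149 − 4p_{LinkUp} + 3p_{NetOne}).
∂π/∂p_{LinkUp} = 189 − 8p_{LinkUp} + 3p_{NetOne} = 0 ⇒ p_{LinkUp} = 23.625 + 0.375p_{NetOne}.
The game is symmetric, so in equilibrium p_{NetOne} = p_{LinkUp}: the reaction function gives 0.625p_{LinkUp} = 23.625, hence p_{LinkUp} = 37.8.

37.8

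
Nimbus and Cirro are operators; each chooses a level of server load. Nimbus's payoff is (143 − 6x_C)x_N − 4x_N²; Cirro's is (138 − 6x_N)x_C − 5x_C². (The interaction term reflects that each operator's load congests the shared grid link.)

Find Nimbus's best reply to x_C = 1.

17.125

Expanding Nimbus's payoff: 143x_N − 6x_Cx_N − 4x_N².
∂π/∂x_N = 143 − 6x_C − 8x_N = 0, so x_N = 17.875 − 0.75x_C.
At x_C = 1: x_N = 17.875 − 0.75·1 = 17.125.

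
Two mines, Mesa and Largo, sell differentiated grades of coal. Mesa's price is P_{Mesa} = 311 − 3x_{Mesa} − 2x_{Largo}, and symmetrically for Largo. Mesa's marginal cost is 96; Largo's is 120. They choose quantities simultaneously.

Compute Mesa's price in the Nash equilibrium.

Mine Mesa's profit: π = x_{Mesa}(311 − 3x_{Mesa} − 2x_{Largo}) − 96x_{Mesa}.
∂π/∂x_{Mesa} = 215 − 6x_{Mesa} − 2x_{Largo} = 0 ⇒ x_{Mesa} = 215/6 − (1/3)x_{Largo}.
Similarly x_{Largo} = 191/6 − (1/3)x_{Mesa}.
Substituting the second reaction function into the first: x_{Mesa} = 215/6 − (1/3)(191/6 − (1/3)x_{Mesa}), which gives (8/9)x_{Mesa} = 227/9 ⇒ x_{Mesa} = 28.375.
Then x_{Largo} = 191/6 − (1/3)·28.375 = 22.375.
P_{Mesa} = 311 − 3·28.375 − 2·22.375 = 181.125.

181.125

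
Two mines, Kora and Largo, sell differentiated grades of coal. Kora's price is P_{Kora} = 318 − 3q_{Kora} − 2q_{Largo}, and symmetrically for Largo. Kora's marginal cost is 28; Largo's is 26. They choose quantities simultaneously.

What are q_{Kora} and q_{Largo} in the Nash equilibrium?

Mine Kora's profit: π = q_{Kora}(318 − 3q_{Kora} − 2q_{Largo}) − 28q_{Kora}.
∂π/∂q_{Kora} = 290 − 6q_{Kora} − 2q_{Largo} = 0 ⇒ q_{Kora} = 145/3 − (1/3)q_{Largo}.
Similarly q_{Largo} = 146/3 − (1/3)q_{Kora}.
Plugging q_{Largo} into Kora's best response: q_{Kora} = 145/3 − (1/3)(146/3 − (1/3)q_{Kora}) ⇒ (8/9)q_{Kora} = 289/9, so q_{Kora} = 36.125.
Then q_{Largo} = 146/3 − (1/3)·36.125 = 36.625.

36.125, 36.625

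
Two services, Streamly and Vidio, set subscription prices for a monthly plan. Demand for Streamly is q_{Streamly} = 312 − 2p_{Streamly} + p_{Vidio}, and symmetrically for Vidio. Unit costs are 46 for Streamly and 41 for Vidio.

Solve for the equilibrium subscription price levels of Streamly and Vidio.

134, 132

Streamly's profit: π = (p_{Streamly} − 46)(312 − 2p_{Streamly} + p_{Vidio}).
∂π/∂p_{Streamly} = 404 − 4p_{Streamly} + p_{Vidio} = 0 ⇒ p_{Streamly} = 101 + 0.25p_{Vidio}.
Similarly p_{Vidio} = 98.5 + 0.25p_{Streamly}.
Solving the two reaction functions simultaneously: (1 − (0.25)(0.25))p_{Streamly} = 101 + 0.25·98.5, so 0.9375p_{Streamly} = 125.625 and p_{Streamly} = 134.
Then p_{Vidio} = 98.5 + 0.25·134 = 132.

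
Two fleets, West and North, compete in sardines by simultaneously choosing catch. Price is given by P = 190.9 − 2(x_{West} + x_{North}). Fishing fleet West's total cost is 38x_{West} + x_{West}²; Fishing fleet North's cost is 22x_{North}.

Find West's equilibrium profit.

Fishing fleet West's profit: π = x_{West}(190.9 − 2(x_{West} + x_{North})) − 38x_{West} − x_{West}².
∂π/∂x_{West} = 152.9 − 6x_{West} − 2x_{North} = 0, so x_{West} = 1529/60 − (1/3)x_{North}.
For North: ∂π/∂x_{North} = 168.9 − 4x_{North} − 2x_{West} = 0 ⇒ x_{North} = 42.225 − 0.5x_{West}.
Solving the two reaction functions simultaneously: (1 − (−1/3)(−0.5))x_{West} = 1529/60 − (1/3)·42.225, so (5/6)x_{West} = 1369/120 and x_{West} = 13.69.
Then x_{North} = 42.225 − 0.5·13.69 = 35.38.
Price P = 190.9 − 2·49.07 = 92.76.
West's profit: (92.76 − 38)·13.69 − (13.69)² = 562.2483.

562.2483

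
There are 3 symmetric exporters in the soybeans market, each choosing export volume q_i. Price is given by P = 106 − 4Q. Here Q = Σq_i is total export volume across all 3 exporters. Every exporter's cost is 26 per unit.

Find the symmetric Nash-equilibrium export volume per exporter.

5

A representative exporter's profit is π_i = q_i(106 − 4Q) − 26q_i, with Q = q_i + Σ_{j≠i} q_j.
First-order condition: 80 − 8q_i − 4Σ_{j≠i} q_j = 0.
In a symmetric equilibrium every exporter chooses the same q, so Σ_{j≠i} q_j = 2q. The condition becomes 80 − 16q = 0, giving q = 80/16 = 5.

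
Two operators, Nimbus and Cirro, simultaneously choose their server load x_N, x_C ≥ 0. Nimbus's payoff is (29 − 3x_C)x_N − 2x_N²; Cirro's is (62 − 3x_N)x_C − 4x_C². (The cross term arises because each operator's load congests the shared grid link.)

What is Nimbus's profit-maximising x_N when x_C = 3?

5

Expanding Nimbus's payoff: 29x_N − 3x_Cx_N − 2x_N².
∂π/∂x_N = 29 − 3x_C − 4x_N = 0, so x_N = 7.25 − 0.75x_C.
At x_C = 3: x_N = 7.25 − 0.75·3 = 5.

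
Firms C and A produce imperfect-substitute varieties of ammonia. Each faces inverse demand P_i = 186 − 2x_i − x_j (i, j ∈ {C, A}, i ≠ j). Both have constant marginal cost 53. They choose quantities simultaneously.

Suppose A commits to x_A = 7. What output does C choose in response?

Firm C's profit: π = x_C(186 − 2x_C − x_A) − 53x_C.
∂π/∂x_C = 133 − 4x_C − x_A = 0 ⇒ x_C = 33.25 − 0.25x_A.
At x_A = 7: x_C = 33.25 − 0.25·7 = 31.5.

31.5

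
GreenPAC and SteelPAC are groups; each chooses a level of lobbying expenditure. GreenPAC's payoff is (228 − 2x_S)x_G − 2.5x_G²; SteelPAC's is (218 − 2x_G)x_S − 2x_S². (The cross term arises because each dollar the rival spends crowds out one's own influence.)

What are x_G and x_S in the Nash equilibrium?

Expanding GreenPAC's payoff: 228x_G − 2x_Sx_G − 2.5x_G².
∂π/∂x_G = 228 − 2x_S − 5x_G = 0, so x_G = 45.6 − 0.4x_S.
Likewise for SteelPAC: x_S = 54.5 − 0.5x_G.
Solving the two reaction functions simultaneously: (1 − (−0.4)(−0.5))x_G = 45.6 − 0.4·54.5, so 0.8x_G = 23.8 and x_G = 29.75.
Then x_S = 54.5 − 0.5·29.75 = 39.625.

29.75, 39.625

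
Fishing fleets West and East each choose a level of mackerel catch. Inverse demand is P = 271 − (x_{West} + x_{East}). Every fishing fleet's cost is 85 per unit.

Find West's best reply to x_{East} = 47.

Fishing fleet West's profit: π = x_{West}(271 − (x_{West} + x_{East})) − 85x_{West}.
∂π/∂x_{West} = 186 − 2x_{West} − x_{East} = 0, so x_{West} = 93 − 0.5x_{East}.
At x_{East} = 47: x_{West} = 93 − 0.5·47 = 69.5.

69.5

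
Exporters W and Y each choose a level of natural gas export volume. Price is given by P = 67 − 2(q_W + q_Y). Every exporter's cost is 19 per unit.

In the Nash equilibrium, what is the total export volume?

16

Exporter W's profit: π = q_W(67 − 2(q_W + q_Y)) − 19q_W.
∂π/∂q_W = 48 − 4q_W − 2q_Y = 0, so q_W = 12 − 0.5q_Y.
Setting q_W = q_Y in the reaction function: q_W = 12 − 0.5q_W, so q_W = 12 / 1.5 = 8.
Total export volume: 8 + 8 = 16.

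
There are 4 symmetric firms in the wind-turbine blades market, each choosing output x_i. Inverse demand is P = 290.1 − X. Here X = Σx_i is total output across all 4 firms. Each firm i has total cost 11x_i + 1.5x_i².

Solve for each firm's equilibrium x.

34.8875

A representative firm's profit is π_i = x_i(290.1 − X) − 11x_i − 1.5x_i², with X = x_i + Σ_{j≠i} x_j.
First-order condition: 279.1 − 5x_i − Σ_{j≠i} x_j = 0.
In a symmetric equilibrium every firm chooses the same x, so Σ_{j≠i} x_j = 3x. The condition becomes 279.1 − 8x = 0, giving x = 279.1/8 = 34.8875.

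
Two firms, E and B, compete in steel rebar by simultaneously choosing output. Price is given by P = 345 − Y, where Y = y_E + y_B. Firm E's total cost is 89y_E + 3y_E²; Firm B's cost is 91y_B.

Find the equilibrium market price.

Firm E's profit: π = y_E(345 − (y_E + y_B)) − 89y_E − 3y_E².
∂π/∂y_E = 256 − 8y_E − y_B = 0, so y_E = 32 − 0.125y_B.
For B: ∂π/∂y_B = 254 − 2y_B − y_E = 0 ⇒ y_B = 127 − 0.5y_E.
Solving the two reaction functions simultaneously: (1 − (−0.125)(−0.5))y_E = 32 − 0.125·127, so 0.9375y_E = 16.125 and y_E = 17.2.
Then y_B = 127 − 0.5·17.2 = 118.4.
Equilibrium price: P = 345 − 135.6 = 209.4.

209.4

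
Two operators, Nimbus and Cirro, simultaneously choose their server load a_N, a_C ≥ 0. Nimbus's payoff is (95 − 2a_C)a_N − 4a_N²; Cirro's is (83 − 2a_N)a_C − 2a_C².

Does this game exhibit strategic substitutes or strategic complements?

Expanding Nimbus's payoff: 95a_N − 2a_Ca_N − 4a_N².
∂π/∂a_N = 95 − 2a_C − 8a_N = 0, so a_N = 11.875 − 0.25a_C.
The best-response slope da_N/da_C = −0.25 < 0: the reaction function is downward-sloping, so the choices are strategic substitutes.

strategic substitutes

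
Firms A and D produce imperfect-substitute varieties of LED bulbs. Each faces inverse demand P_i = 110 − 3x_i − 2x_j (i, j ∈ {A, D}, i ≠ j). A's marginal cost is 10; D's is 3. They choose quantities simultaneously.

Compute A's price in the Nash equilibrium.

Firm A's profit: π = x_A(110 − 3x_A − 2x_D) − 10x_A.
∂π/∂x_A = 100 − 6x_A − 2x_D = 0 ⇒ x_A = 50/3 − (1/3)x_D.
Similarly x_D = 107/6 − (1/3)x_A.
Substituting the second reaction function into the first: x_A = 50/3 − (1/3)(107/6 − (1/3)x_A), which gives (8/9)x_A = 193/18 ⇒ x_A = 12.0625.
Then x_D = 107/6 − (1/3)·12.0625 = 13.8125.
P_A = 110 − 3·12.0625 − 2·13.8125 = 46.1875.

46.1875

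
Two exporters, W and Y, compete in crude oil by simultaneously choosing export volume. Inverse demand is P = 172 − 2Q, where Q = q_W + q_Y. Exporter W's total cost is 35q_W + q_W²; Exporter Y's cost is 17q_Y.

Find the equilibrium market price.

Exporter W's profit: π = q_W(172 − 2(q_W + q_Y)) − 35q_W − q_W².
∂π/∂q_W = 137 − 6q_W − 2q_Y = 0, so q_W = 137/6 − (1/3)q_Y.
For Y: ∂π/∂q_Y = 155 − 4q_Y − 2q_W = 0 ⇒ q_Y = 38.75 − 0.5q_W.
Plugging q_Y into W's best response: q_W = 137/6 − (1/3)(38.75 − 0.5q_W) ⇒ (5/6)q_W = 119/12, so q_W = 11.9.
Then q_Y = 38.75 − 0.5·11.9 = 32.8.
Equilibrium price: P = 172 − 2·44.7 = 82.6.

82.6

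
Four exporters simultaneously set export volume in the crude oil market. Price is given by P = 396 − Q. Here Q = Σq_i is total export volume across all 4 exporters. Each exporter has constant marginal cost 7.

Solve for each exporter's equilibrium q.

77.8

A representative exporter's profit is π_i = q_i(396 − Q) − 7q_i, with Q = q_i + Σ_{j≠i} q_j.
First-order condition: 389 − 2q_i − Σ_{j≠i} q_j = 0.
Imposing symmetry (q_j = q for all j) turns Σ_{j≠i} q_j into 3q, so 389 = 5q and q = 77.8.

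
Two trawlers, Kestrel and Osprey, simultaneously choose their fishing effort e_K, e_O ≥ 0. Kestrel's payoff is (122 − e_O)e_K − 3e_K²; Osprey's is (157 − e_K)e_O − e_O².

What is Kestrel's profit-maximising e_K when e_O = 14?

18

Expanding Kestrel's payoff: 122e_K − e_Oe_K − 3e_K².
∂π/∂e_K = 122 − e_O − 6e_K = 0, so e_K = 61/3 − (1/6)e_O.
At e_O = 14: e_K = 61/3 − (1/6)·14 = 18.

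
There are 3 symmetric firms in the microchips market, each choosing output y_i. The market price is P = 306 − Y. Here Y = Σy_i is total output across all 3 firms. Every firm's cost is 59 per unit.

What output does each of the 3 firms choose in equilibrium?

61.75

A representative firm's profit is π_i = y_i(306 − Y) − 59y_i, with Y = y_i + Σ_{j≠i} y_j.
First-order condition: 247 − 2y_i − Σ_{j≠i} y_j = 0.
Imposing symmetry (y_j = y for all j) turns Σ_{j≠i} y_j into 2y, so 247 = 4y and y = 61.75.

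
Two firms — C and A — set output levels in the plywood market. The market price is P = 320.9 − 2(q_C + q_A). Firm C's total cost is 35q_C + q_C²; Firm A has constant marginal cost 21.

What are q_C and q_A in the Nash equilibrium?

27.19, 61.38

Firm C's profit: π = q_C(320.9 − 2(q_C + q_A)) − 35q_C − q_C².
∂π/∂q_C = 285.9 − 6q_C − 2q_A = 0, so q_C = 47.65 − (1/3)q_A.
For A: ∂π/∂q_A = 299.9 − 4q_A − 2q_C = 0 ⇒ q_A = 74.975 − 0.5q_C.
Substituting the second reaction function into the first: q_C = 47.65 − (1/3)(74.975 − 0.5q_C), which gives (5/6)q_C = 2719/120 ⇒ q_C = 27.19.
Then q_A = 74.975 − 0.5·27.19 = 61.38.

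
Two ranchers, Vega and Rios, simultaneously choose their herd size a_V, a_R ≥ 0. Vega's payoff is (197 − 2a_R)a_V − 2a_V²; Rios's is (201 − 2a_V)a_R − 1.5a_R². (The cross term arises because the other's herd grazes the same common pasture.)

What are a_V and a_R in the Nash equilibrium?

23.625, 51.25

Expanding Vega's payoff: 197a_V − 2a_Ra_V − 2a_V².
∂π/∂a_V = 197 − 2a_R − 4a_V = 0, so a_V = 49.25 − 0.5a_R.
Likewise for Rios: a_R = 67 − (2/3)a_V.
Substituting the second reaction function into the first: a_V = 49.25 − 0.5(67 − (2/3)a_V), which gives (2/3)a_V = 15.75 ⇒ a_V = 23.625.
Then a_R = 67 − (2/3)·23.625 = 51.25.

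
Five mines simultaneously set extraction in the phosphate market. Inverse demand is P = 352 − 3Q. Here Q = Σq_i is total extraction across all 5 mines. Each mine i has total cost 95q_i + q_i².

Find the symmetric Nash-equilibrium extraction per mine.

12.85

A representative mine's profit is π_i = q_i(352 − 3Q) − 95q_i − q_i², with Q = q_i + Σ_{j≠i} q_j.
First-order condition: 257 − 8q_i − 3Σ_{j≠i} q_j = 0.
In a symmetric equilibrium every mine chooses the same q, so Σ_{j≠i} q_j = 4q. The condition becomes 257 − 20q = 0, giving q = 257/20 = 12.85.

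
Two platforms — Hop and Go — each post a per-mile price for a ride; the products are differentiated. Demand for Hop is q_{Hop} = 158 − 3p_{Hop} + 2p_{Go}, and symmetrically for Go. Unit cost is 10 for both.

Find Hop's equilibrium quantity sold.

111

Hop's profit: π = (p_{Hop} − 10)(158 − 3p_{Hop} + 2p_{Go}).
∂π/∂p_{Hop} = 188 − 6p_{Hop} + 2p_{Go} = 0 ⇒ p_{Hop} = 94/3 + (1/3)p_{Go}.
By symmetry p_{Go} = p_{Hop}; substituting into the reaction function, (2/3)p_{Hop} = 94/3 and p_{Hop} = 47.
q_{Hop} = 158 − 3·47 + 2·47 = 111.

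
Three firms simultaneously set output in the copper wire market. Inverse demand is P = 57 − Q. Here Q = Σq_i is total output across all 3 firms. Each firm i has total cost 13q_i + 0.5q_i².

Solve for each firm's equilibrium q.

8.8

A representative firm's profit is π_i = q_i(57 − Q) − 13q_i − 0.5q_i², with Q = q_i + Σ_{j≠i} q_j.
First-order condition: 44 − 3q_i − Σ_{j≠i} q_j = 0.
In a symmetric equilibrium every firm chooses the same q, so Σ_{j≠i} q_j = 2q. The condition becomes 44 − 5q = 0, giving q = 44/5 = 8.8.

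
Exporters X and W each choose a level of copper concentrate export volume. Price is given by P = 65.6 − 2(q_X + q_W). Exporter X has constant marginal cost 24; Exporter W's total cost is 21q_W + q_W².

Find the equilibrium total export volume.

Exporter X's profit: π = q_X(65.6 − 2(q_X + q_W)) − 24q_X.
∂π/∂q_X = 41.6 − 4q_X − 2q_W = 0, so q_X = 10.4 − 0.5q_W.
For W: ∂π/∂q_W = 44.6 − 6q_W − 2q_X = 0 ⇒ q_W = 223/30 − (1/3)q_X.
Plugging q_W into X's best response: q_X = 10.4 − 0.5(223/30 − (1/3)q_X) ⇒ (5/6)q_X = 401/60, so q_X = 8.02.
Then q_W = 223/30 − (1/3)·8.02 = 4.76.
Total export volume: 8.02 + 4.76 = 12.78.

12.78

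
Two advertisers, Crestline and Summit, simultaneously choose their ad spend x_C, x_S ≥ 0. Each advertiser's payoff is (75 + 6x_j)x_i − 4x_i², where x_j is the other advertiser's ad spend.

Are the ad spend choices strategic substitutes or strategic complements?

strategic complements

Crestline's payoff is (75 + 6x_S)x_C − 4x_C².
∂π/∂x_C = 75 + 6x_S − 8x_C = 0, so x_C = 9.375 + 0.75x_S.
The best-response slope dx_C/dx_S = 0.75 > 0: the reaction function is upward-sloping, so the choices are strategic complements.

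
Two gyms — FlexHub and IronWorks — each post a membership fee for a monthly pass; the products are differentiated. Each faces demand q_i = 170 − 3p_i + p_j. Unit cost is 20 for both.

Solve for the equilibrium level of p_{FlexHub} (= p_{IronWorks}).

46

FlexHub's profit: π = (p_{FlexHub} − 20)(170 − 3p_{FlexHub} + p_{IronWorks}).
∂π/∂p_{FlexHub} = 230 − 6p_{FlexHub} + p_{IronWorks} = 0 ⇒ p_{FlexHub} = 115/3 + (1/6)p_{IronWorks}.
By symmetry p_{IronWorks} = p_{FlexHub}; substituting into the reaction function, (5/6)p_{FlexHub} = 115/3 and p_{FlexHub} = 46.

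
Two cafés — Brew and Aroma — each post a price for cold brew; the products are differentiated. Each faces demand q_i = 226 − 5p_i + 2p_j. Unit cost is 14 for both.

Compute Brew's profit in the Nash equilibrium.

2645

Brew's profit: π = (p_{Brew} − 14)(226 − 5p_{Brew} + 2p_{Aroma}).
∂π/∂p_{Brew} = 296 − 10p_{Brew} + 2p_{Aroma} = 0 ⇒ p_{Brew} = 29.6 + 0.2p_{Aroma}.
Setting p_{Brew} = p_{Aroma} in the reaction function: p_{Brew} = 29.6 + 0.2p_{Brew}, so p_{Brew} = 29.6 / 0.8 = 37.
q_{Brew} = 226 − 5·37 + 2·37 = 115.
Profit = (37 − 14)·115 = 2645.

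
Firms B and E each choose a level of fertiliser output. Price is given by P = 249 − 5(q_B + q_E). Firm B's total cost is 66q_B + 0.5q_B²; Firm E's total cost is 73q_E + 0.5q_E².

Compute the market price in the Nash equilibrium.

136.8125

Firm B's profit: π = q_B(249 − 5(q_B + q_E)) − 66q_B − 0.5q_B².
∂π/∂q_B = 183 − 11q_B − 5q_E = 0, so q_B = 183/11 − (5/11)q_E.
By the same steps for E: q_E = 16 − (5/11)q_B.
Plugging q_E into B's best response: q_B = 183/11 − (5/11)(16 − (5/11)q_B) ⇒ (96/121)q_B = 103/11, so q_B = 1133/96.
Then q_E = 16 − (5/11)·(1133/96) = 1021/96.
Equilibrium price: P = 249 − 5·22.4375 = 136.8125.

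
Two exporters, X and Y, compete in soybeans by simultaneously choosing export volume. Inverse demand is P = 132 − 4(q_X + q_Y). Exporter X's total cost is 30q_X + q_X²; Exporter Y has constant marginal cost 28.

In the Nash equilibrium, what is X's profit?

Exporter X's profit: π = q_X(132 − 4(q_X + q_Y)) − 30q_X − q_X².
∂π/∂q_X = 102 − 10q_X − 4q_Y = 0, so q_X = 10.2 − 0.4q_Y.
For Y: ∂π/∂q_Y = 104 − 8q_Y − 4q_X = 0 ⇒ q_Y = 13 − 0.5q_X.
Substituting the second reaction function into the first: q_X = 10.2 − 0.4(13 − 0.5q_X), which gives 0.8q_X = 5 ⇒ q_X = 6.25.
Then q_Y = 13 − 0.5·6.25 = 9.875.
Price P = 132 − 4·16.125 = 67.5.
X's profit: (67.5 − 30)·6.25 − (6.25)² = 195.3125.

195.3125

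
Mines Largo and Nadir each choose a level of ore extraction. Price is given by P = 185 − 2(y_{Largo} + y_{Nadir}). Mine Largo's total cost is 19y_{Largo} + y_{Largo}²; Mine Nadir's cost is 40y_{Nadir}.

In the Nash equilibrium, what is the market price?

93.8

Mine Largo's profit: π = y_{Largo}(185 − 2(y_{Largo} + y_{Nadir})) − 19y_{Largo} − y_{Largo}².
∂π/∂y_{Largo} = 166 − 6y_{Largo} − 2y_{Nadir} = 0, so y_{Largo} = 83/3 − (1/3)y_{Nadir}.
For Nadir: ∂π/∂y_{Nadir} = 145 − 4y_{Nadir} − 2y_{Largo} = 0 ⇒ y_{Nadir} = 36.25 − 0.5y_{Largo}.
Substituting the second reaction function into the first: y_{Largo} = 83/3 − (1/3)(36.25 − 0.5y_{Largo}), which gives (5/6)y_{Largo} = 187/12 ⇒ y_{Largo} = 18.7.
Then y_{Nadir} = 36.25 − 0.5·18.7 = 26.9.
Equilibrium price: P = 185 − 2·45.6 = 93.8.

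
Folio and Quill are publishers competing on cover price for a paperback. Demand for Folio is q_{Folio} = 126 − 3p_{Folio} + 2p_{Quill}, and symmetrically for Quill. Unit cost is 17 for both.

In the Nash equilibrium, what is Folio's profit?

Folio's profit: π = (p_{Folio} − 17)(126 − 3p_{Folio} + 2p_{Quill}).
∂π/∂p_{Folio} = 177 − 6p_{Folio} + 2p_{Quill} = 0 ⇒ p_{Folio} = 29.5 + (1/3)p_{Quill}.
The game is symmetric, so in equilibrium p_{Quill} = p_{Folio}: the reaction function gives (2/3)p_{Folio} = 29.5, hence p_{Folio} = 44.25.
q_{Folio} = 126 − 3·44.25 + 2·44.25 = 81.75.
Profit = (44.25 − 17)·81.75 = 2227.6875.

2227.6875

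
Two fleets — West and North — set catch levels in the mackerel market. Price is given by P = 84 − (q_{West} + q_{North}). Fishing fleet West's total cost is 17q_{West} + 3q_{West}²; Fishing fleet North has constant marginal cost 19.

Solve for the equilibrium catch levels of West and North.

4.6, 30.2

Fishing fleet West's profit: π = q_{West}(84 − (q_{West} + q_{North})) − 17q_{West} − 3q_{West}².
∂π/∂q_{West} = 67 − 8q_{West} − q_{North} = 0, so q_{West} = 8.375 − 0.125q_{North}.
For North: ∂π/∂q_{North} = 65 − 2q_{North} − q_{West} = 0 ⇒ q_{North} = 32.5 − 0.5q_{West}.
Substituting the second reaction function into the first: q_{West} = 8.375 − 0.125(32.5 − 0.5q_{West}), which gives 0.9375q_{West} = 4.3125 ⇒ q_{West} = 4.6.
Then q_{North} = 32.5 − 0.5·4.6 = 30.2.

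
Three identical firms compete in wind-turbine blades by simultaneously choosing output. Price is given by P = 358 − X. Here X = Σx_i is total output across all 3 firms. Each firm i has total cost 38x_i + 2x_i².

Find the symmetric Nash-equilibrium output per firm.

A representative firm's profit is π_i = x_i(358 − X) − 38x_i − 2x_i², with X = x_i + Σ_{j≠i} x_j.
First-order condition: 320 − 6x_i − Σ_{j≠i} x_j = 0.
With identical firms, set every x_j = x: then 320 − 6x − 2x = 0, i.e. x = 320/8 = 40.

40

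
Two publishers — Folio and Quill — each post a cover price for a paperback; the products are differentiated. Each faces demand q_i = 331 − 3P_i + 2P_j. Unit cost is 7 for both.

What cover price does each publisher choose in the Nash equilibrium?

Folio's profit: π = (P_{Folio} − 7)(331 − 3P_{Folio} + 2P_{Quill}).
∂π/∂P_{Folio} = 352 − 6P_{Folio} + 2P_{Quill} = 0 ⇒ P_{Folio} = 176/3 + (1/3)P_{Quill}.
The game is symmetric, so in equilibrium P_{Quill} = P_{Folio}: the reaction function gives (2/3)P_{Folio} = 176/3, hence P_{Folio} = 88.

88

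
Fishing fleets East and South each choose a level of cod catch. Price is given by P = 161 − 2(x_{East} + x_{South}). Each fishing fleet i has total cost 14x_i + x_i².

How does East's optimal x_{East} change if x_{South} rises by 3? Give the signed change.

Fishing fleet East's profit: π = x_{East}(161 − 2(x_{East} + x_{South})) − 14x_{East} − x_{East}².
∂π/∂x_{East} = 147 − 6x_{East} − 2x_{South} = 0, so x_{East} = 24.5 − (1/3)x_{South}.
The reaction-function slope is −1/3, so a 3-unit rise in x_{South} moves x_{East} by −1/3 × 3 = −1. East's best response falls — the actions are strategic substitutes.

-1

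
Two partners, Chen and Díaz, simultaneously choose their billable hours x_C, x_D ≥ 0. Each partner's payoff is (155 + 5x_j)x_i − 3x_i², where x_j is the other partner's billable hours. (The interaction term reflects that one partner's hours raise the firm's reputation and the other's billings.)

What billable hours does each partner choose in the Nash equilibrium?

155

Chen's payoff is (155 + 5x_D)x_C − 3x_C².
∂π/∂x_C = 155 + 5x_D − 6x_C = 0, so x_C = 155/6 + (5/6)x_D.
Setting x_C = x_D in the reaction function: x_C = 155/6 + (5/6)x_C, so x_C = (155/6) / (1/6) = 155.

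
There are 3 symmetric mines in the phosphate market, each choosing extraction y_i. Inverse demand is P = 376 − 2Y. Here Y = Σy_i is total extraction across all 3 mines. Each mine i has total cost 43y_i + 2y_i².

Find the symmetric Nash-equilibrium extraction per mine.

27.75

A representative mine's profit is π_i = y_i(376 − 2Y) − 43y_i − 2y_i², with Y = y_i + Σ_{j≠i} y_j.
First-order condition: 333 − 8y_i − 2Σ_{j≠i} y_j = 0.
Imposing symmetry (y_j = y for all j) turns Σ_{j≠i} y_j into 2y, so 333 = 12y and y = 27.75.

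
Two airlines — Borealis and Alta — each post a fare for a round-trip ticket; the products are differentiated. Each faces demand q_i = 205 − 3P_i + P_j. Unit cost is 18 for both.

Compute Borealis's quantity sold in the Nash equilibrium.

101.4

Borealis's profit: π = (P_{Borealis} − 18)(205 − 3P_{Borealis} + P_{Alta}).
∂π/∂P_{Borealis} = 259 − 6P_{Borealis} + P_{Alta} = 0 ⇒ P_{Borealis} = 259/6 + (1/6)P_{Alta}.
By symmetry P_{Alta} = P_{Borealis}; substituting into the reaction function, (5/6)P_{Borealis} = 259/6 and P_{Borealis} = 51.8.
q_{Borealis} = 205 − 3·51.8 + 51.8 = 101.4.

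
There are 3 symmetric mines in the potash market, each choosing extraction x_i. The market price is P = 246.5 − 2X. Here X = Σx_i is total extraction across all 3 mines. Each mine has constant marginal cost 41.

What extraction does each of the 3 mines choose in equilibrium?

A representative mine's profit is π_i = x_i(246.5 − 2X) − 41x_i, with X = x_i + Σ_{j≠i} x_j.
First-order condition: 205.5 − 4x_i − 2Σ_{j≠i} x_j = 0.
With identical mines, set every x_j = x: then 205.5 − 4x − 4x = 0, i.e. x = 205.5/8 = 25.6875.

25.6875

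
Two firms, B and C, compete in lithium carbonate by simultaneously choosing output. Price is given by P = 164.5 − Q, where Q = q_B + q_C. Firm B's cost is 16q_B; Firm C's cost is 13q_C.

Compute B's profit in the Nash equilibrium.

Firm B's profit: π = q_B(164.5 − (q_B + q_C)) − 16q_B.
∂π/∂q_B = 148.5 − 2q_B − q_C = 0, so q_B = 74.25 − 0.5q_C.
By the same steps for C: q_C = 75.75 − 0.5q_B.
Solving the two reaction functions simultaneously: (1 − (−0.5)(−0.5))q_B = 74.25 − 0.5·75.75, so 0.75q_B = 36.375 and q_B = 48.5.
Then q_C = 75.75 − 0.5·48.5 = 51.5.
Price P = 164.5 − 100 = 64.5.
B's profit: (64.5 − 16)·48.5 = 2352.25.

2352.25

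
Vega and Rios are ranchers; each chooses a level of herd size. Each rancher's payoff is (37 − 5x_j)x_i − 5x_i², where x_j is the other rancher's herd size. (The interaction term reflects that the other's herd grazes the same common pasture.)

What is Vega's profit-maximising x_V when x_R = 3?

Vega's payoff is (37 − 5x_R)x_V − 5x_V².
∂π/∂x_V = 37 − 5x_R − 10x_V = 0, so x_V = 3.7 − 0.5x_R.
At x_R = 3: x_V = 3.7 − 0.5·3 = 2.2.

2.2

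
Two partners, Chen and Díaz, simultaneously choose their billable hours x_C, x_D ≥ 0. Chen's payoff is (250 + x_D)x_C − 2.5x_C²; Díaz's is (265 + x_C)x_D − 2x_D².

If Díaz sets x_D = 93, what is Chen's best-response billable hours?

68.6

Expanding Chen's payoff: 250x_C + x_Dx_C − 2.5x_C².
∂π/∂x_C = 250 + x_D − 5x_C = 0, so x_C = 50 + 0.2x_D.
At x_D = 93: x_C = 50 + 0.2·93 = 68.6.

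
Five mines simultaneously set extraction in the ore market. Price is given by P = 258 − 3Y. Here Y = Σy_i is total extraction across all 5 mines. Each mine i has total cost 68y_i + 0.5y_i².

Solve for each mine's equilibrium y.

10

A representative mine's profit is π_i = y_i(258 − 3Y) − 68y_i − 0.5y_i², with Y = y_i + Σ_{j≠i} y_j.
First-order condition: 190 − 7y_i − 3Σ_{j≠i} y_j = 0.
With identical mines, set every y_j = y: then 190 − 7y − 12y = 0, i.e. y = 190/19 = 10.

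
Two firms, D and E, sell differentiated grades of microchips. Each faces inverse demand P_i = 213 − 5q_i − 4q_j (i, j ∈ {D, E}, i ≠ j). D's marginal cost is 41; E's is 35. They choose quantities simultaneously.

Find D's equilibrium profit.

720

Firm D's profit: π = q_D(213 − 5q_D − 4q_E) − 41q_D.
∂π/∂q_D = 172 − 10q_D − 4q_E = 0 ⇒ q_D = 17.2 − 0.4q_E.
Similarly q_E = 17.8 − 0.4q_D.
Plugging q_E into D's best response: q_D = 17.2 − 0.4(17.8 − 0.4q_D) ⇒ 0.84q_D = 10.08, so q_D = 12.
Then q_E = 17.8 − 0.4·12 = 13.
P_D = 213 − 5·12 − 4·13 = 101.
Profit = (101 − 41)·12 = 720.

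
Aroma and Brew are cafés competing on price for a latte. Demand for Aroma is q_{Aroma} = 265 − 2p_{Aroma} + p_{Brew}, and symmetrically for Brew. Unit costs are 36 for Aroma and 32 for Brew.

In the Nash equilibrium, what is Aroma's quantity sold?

Aroma's profit: π = (p_{Aroma} − 36)(265 − 2p_{Aroma} + p_{Brew}).
∂π/∂p_{Aroma} = 337 − 4p_{Aroma} + p_{Brew} = 0 ⇒ p_{Aroma} = 84.25 + 0.25p_{Brew}.
Similarly p_{Brew} = 82.25 + 0.25p_{Aroma}.
Plugging p_{Brew} into Aroma's best response: p_{Aroma} = 84.25 + 0.25(82.25 + 0.25p_{Aroma}) ⇒ 0.9375p_{Aroma} = 104.8125, so p_{Aroma} = 111.8.
Then p_{Brew} = 82.25 + 0.25·111.8 = 110.2.
q_{Aroma} = 265 − 2·111.8 + 110.2 = 151.6.

151.6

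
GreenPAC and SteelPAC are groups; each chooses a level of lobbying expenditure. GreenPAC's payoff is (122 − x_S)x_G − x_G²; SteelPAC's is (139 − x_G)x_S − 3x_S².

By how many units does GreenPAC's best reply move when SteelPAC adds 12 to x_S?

-6

Expanding GreenPAC's payoff: 122x_G − x_Sx_G − x_G².
∂π/∂x_G = 122 − x_S − 2x_G = 0, so x_G = 61 − 0.5x_S.
The reaction-function slope is −0.5, so a 12-unit rise in x_S moves x_G by −0.5 × 12 = −6. GreenPAC's best response falls — the actions are strategic substitutes.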